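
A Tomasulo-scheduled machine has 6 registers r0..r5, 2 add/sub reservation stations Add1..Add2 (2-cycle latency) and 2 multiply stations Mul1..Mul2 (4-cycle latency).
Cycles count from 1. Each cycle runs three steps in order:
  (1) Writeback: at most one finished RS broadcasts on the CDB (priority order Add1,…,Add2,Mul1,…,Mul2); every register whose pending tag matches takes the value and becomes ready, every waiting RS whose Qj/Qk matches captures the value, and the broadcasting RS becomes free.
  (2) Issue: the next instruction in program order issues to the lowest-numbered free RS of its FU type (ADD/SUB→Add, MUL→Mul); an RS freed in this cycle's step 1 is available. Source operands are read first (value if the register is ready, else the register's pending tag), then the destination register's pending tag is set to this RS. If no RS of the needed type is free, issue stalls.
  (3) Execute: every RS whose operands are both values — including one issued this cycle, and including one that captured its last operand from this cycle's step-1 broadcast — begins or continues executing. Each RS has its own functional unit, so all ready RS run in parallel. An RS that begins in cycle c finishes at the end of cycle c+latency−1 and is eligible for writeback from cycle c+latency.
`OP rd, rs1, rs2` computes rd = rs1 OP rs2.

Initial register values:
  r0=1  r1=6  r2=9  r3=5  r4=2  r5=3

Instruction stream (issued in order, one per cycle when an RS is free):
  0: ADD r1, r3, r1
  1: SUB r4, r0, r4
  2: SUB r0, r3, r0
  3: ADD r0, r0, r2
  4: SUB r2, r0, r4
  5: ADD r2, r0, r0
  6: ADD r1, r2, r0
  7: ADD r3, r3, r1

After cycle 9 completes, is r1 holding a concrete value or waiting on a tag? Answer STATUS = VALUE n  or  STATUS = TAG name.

c1: issue ADD r1<-Add1 | r0:1,r1:Add1,r2:9,r3:5,r4:2,r5:3
c2: issue SUB r4<-Add2 | r0:1,r1:Add1,r2:9,r3:5,r4:Add2,r5:3
c3: CDB Add1=11; issue SUB r0<-Add1 | r0:Add1,r1:11,r2:9,r3:5,r4:Add2,r5:3
c4: CDB Add2=-1; issue ADD r0<-Add2 | r0:Add2,r1:11,r2:9,r3:5,r4:-1,r5:3
c5: CDB Add1=4; issue SUB r2<-Add1 | r0:Add2,r1:11,r2:Add1,r3:5,r4:-1,r5:3
c6: stall | r0:Add2,r1:11,r2:Add1,r3:5,r4:-1,r5:3
c7: CDB Add2=13; issue ADD r2<-Add2 | r0:13,r1:11,r2:Add2,r3:5,r4:-1,r5:3
c8: stall | r0:13,r1:11,r2:Add2,r3:5,r4:-1,r5:3
c9: CDB Add1=14; issue ADD r1<-Add1 | r0:13,r1:Add1,r2:Add2,r3:5,r4:-1,r5:3

STATUS = TAG Add1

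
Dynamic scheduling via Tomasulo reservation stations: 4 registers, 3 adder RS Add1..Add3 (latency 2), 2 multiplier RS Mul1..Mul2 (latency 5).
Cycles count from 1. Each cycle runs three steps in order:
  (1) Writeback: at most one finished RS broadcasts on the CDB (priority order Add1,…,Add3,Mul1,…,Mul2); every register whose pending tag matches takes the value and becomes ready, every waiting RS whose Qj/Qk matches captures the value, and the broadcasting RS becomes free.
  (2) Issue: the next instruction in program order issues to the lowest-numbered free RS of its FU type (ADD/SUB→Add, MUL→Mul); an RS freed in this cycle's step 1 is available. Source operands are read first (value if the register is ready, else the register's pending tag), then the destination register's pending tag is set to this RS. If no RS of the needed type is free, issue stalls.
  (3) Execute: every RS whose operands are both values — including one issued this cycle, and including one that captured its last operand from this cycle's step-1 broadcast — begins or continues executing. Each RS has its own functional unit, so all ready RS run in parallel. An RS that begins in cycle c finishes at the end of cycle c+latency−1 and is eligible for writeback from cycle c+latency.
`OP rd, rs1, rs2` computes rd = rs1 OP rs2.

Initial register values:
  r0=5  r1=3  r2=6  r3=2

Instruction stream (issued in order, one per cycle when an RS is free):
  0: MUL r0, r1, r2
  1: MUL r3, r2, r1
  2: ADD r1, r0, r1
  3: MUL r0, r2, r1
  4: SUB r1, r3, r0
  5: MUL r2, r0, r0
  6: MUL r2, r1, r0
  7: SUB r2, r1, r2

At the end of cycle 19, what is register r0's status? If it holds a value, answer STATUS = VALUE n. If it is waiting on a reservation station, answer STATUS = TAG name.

c1: issue MUL r0<-Mul1 | r0:Mul1,r1:3,r2:6,r3:2
c2: issue MUL r3<-Mul2 | r0:Mul1,r1:3,r2:6,r3:Mul2
c3: issue ADD r1<-Add1 | r0:Mul1,r1:Add1,r2:6,r3:Mul2
c4: stall | r0:Mul1,r1:Add1,r2:6,r3:Mul2
c5: stall | r0:Mul1,r1:Add1,r2:6,r3:Mul2
c6: CDB Mul1=18; issue MUL r0<-Mul1 | r0:Mul1,r1:Add1,r2:6,r3:Mul2
c7: CDB Mul2=18; issue SUB r1<-Add2 | r0:Mul1,r1:Add2,r2:6,r3:18
c8: CDB Add1=21; issue MUL r2<-Mul2 | r0:Mul1,r1:Add2,r2:Mul2,r3:18
c9: stall | r0:Mul1,r1:Add2,r2:Mul2,r3:18
c10: stall | r0:Mul1,r1:Add2,r2:Mul2,r3:18
c11: stall | r0:Mul1,r1:Add2,r2:Mul2,r3:18
c12: stall | r0:Mul1,r1:Add2,r2:Mul2,r3:18
c13: CDB Mul1=126; issue MUL r2<-Mul1 | r0:126,r1:Add2,r2:Mul1,r3:18
c14: issue SUB r2<-Add1 | r0:126,r1:Add2,r2:Add1,r3:18
c15: CDB Add2=-108 | r0:126,r1:-108,r2:Add1,r3:18
c16: - | r0:126,r1:-108,r2:Add1,r3:18
c17: - | r0:126,r1:-108,r2:Add1,r3:18
c18: CDB Mul2=15876 | r0:126,r1:-108,r2:Add1,r3:18
c19: - | r0:126,r1:-108,r2:Add1,r3:18

STATUS = VALUE 126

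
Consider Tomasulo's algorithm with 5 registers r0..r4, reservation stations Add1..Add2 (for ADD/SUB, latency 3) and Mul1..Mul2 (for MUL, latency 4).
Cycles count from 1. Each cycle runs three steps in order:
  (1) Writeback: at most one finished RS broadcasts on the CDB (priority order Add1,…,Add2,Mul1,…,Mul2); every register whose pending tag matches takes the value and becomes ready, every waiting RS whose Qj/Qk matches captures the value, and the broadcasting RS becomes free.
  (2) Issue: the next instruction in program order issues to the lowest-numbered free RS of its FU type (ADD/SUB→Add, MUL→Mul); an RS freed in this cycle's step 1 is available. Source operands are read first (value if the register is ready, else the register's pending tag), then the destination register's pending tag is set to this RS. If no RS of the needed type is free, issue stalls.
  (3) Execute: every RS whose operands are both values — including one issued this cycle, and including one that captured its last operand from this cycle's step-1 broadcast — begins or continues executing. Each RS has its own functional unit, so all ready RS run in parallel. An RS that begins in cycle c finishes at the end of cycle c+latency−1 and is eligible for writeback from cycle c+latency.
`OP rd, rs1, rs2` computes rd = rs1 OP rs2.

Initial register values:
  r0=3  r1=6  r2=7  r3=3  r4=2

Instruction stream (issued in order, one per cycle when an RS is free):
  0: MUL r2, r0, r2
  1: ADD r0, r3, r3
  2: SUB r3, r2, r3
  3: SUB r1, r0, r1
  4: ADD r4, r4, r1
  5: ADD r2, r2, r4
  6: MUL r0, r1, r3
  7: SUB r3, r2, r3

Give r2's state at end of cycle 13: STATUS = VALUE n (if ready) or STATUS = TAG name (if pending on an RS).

STATUS = TAG Add2

cycle 1: issue MUL r2<-Mul1 // r0:3,r1:6,r2:Mul1,r3:3,r4:2
cycle 2: issue ADD r0<-Add1 // r0:Add1,r1:6,r2:Mul1,r3:3,r4:2
cycle 3: issue SUB r3<-Add2 // r0:Add1,r1:6,r2:Mul1,r3:Add2,r4:2
cycle 4: stall // r0:Add1,r1:6,r2:Mul1,r3:Add2,r4:2
cycle 5: CDB Add1=6; issue SUB r1<-Add1 // r0:6,r1:Add1,r2:Mul1,r3:Add2,r4:2
cycle 6: CDB Mul1=21; stall // r0:6,r1:Add1,r2:21,r3:Add2,r4:2
cycle 7: stall // r0:6,r1:Add1,r2:21,r3:Add2,r4:2
cycle 8: CDB Add1=0; issue ADD r4<-Add1 // r0:6,r1:0,r2:21,r3:Add2,r4:Add1
cycle 9: CDB Add2=18; issue ADD r2<-Add2 // r0:6,r1:0,r2:Add2,r3:18,r4:Add1
cycle 10: issue MUL r0<-Mul1 // r0:Mul1,r1:0,r2:Add2,r3:18,r4:Add1
cycle 11: CDB Add1=2; issue SUB r3<-Add1 // r0:Mul1,r1:0,r2:Add2,r3:Add1,r4:2
cycle 12: - // r0:Mul1,r1:0,r2:Add2,r3:Add1,r4:2
cycle 13: - // r0:Mul1,r1:0,r2:Add2,r3:Add1,r4:2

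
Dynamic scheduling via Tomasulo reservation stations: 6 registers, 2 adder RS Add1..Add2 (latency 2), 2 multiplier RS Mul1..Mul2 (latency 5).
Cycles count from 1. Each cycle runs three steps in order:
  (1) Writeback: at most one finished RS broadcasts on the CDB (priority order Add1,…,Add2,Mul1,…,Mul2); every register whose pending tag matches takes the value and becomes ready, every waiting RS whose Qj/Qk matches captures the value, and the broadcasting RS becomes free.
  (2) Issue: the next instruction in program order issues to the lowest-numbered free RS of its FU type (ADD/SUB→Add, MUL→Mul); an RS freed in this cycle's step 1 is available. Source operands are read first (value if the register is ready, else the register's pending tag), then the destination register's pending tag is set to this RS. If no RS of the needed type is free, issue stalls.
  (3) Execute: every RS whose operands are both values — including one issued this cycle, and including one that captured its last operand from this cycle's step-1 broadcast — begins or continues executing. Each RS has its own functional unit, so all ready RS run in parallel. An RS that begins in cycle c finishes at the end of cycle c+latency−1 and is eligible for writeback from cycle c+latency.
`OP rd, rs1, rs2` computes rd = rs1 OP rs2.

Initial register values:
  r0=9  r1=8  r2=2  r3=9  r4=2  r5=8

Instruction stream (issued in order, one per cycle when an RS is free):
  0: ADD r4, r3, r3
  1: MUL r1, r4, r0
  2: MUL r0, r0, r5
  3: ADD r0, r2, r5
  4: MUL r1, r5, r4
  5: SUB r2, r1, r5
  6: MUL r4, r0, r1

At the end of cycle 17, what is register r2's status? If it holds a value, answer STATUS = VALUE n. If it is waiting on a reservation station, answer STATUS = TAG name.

STATUS = VALUE 136

  c1: issue ADD r4<-Add1  regs: r0:9,r1:8,r2:2,r3:9,r4:Add1,r5:8
  c2: issue MUL r1<-Mul1  regs: r0:9,r1:Mul1,r2:2,r3:9,r4:Add1,r5:8
  c3: CDB Add1=18; issue MUL r0<-Mul2  regs: r0:Mul2,r1:Mul1,r2:2,r3:9,r4:18,r5:8
  c4: issue ADD r0<-Add1  regs: r0:Add1,r1:Mul1,r2:2,r3:9,r4:18,r5:8
  c5: stall  regs: r0:Add1,r1:Mul1,r2:2,r3:9,r4:18,r5:8
  c6: CDB Add1=10; stall  regs: r0:10,r1:Mul1,r2:2,r3:9,r4:18,r5:8
  c7: stall  regs: r0:10,r1:Mul1,r2:2,r3:9,r4:18,r5:8
  c8: CDB Mul1=162; issue MUL r1<-Mul1  regs: r0:10,r1:Mul1,r2:2,r3:9,r4:18,r5:8
  c9: CDB Mul2=72; issue SUB r2<-Add1  regs: r0:10,r1:Mul1,r2:Add1,r3:9,r4:18,r5:8
  c10: issue MUL r4<-Mul2  regs: r0:10,r1:Mul1,r2:Add1,r3:9,r4:Mul2,r5:8
  c11: -  regs: r0:10,r1:Mul1,r2:Add1,r3:9,r4:Mul2,r5:8
  c12: -  regs: r0:10,r1:Mul1,r2:Add1,r3:9,r4:Mul2,r5:8
  c13: CDB Mul1=144  regs: r0:10,r1:144,r2:Add1,r3:9,r4:Mul2,r5:8
  c14: -  regs: r0:10,r1:144,r2:Add1,r3:9,r4:Mul2,r5:8
  c15: CDB Add1=136  regs: r0:10,r1:144,r2:136,r3:9,r4:Mul2,r5:8
  c16: -  regs: r0:10,r1:144,r2:136,r3:9,r4:Mul2,r5:8
  c17: -  regs: r0:10,r1:144,r2:136,r3:9,r4:Mul2,r5:8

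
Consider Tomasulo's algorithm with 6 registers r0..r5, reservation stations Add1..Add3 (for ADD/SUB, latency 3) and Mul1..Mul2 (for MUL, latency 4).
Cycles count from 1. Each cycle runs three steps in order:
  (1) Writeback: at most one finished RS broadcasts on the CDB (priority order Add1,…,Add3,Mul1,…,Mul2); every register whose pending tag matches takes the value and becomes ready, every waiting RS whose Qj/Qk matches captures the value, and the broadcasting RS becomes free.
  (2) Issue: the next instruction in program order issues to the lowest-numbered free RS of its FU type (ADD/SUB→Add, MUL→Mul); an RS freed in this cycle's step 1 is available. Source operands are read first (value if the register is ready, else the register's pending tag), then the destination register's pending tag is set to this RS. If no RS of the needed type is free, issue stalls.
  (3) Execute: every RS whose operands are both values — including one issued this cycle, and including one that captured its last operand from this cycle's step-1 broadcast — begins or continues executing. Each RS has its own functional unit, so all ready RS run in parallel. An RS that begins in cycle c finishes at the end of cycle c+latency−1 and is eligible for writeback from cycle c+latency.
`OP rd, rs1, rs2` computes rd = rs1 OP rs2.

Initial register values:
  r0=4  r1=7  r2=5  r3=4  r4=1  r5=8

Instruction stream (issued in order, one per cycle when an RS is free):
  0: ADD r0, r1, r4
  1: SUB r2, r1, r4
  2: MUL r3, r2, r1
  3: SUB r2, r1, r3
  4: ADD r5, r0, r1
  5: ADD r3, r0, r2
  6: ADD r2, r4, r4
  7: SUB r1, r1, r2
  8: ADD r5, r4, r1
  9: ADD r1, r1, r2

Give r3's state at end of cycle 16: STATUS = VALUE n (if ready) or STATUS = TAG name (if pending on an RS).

STATUS = VALUE -27

cycle 1: issue ADD r0<-Add1 // r0:Add1,r1:7,r2:5,r3:4,r4:1,r5:8
cycle 2: issue SUB r2<-Add2 // r0:Add1,r1:7,r2:Add2,r3:4,r4:1,r5:8
cycle 3: issue MUL r3<-Mul1 // r0:Add1,r1:7,r2:Add2,r3:Mul1,r4:1,r5:8
cycle 4: CDB Add1=8; issue SUB r2<-Add1 // r0:8,r1:7,r2:Add1,r3:Mul1,r4:1,r5:8
cycle 5: CDB Add2=6; issue ADD r5<-Add2 // r0:8,r1:7,r2:Add1,r3:Mul1,r4:1,r5:Add2
cycle 6: issue ADD r3<-Add3 // r0:8,r1:7,r2:Add1,r3:Add3,r4:1,r5:Add2
cycle 7: stall // r0:8,r1:7,r2:Add1,r3:Add3,r4:1,r5:Add2
cycle 8: CDB Add2=15; issue ADD r2<-Add2 // r0:8,r1:7,r2:Add2,r3:Add3,r4:1,r5:15
cycle 9: CDB Mul1=42; stall // r0:8,r1:7,r2:Add2,r3:Add3,r4:1,r5:15
cycle 10: stall // r0:8,r1:7,r2:Add2,r3:Add3,r4:1,r5:15
cycle 11: CDB Add2=2; issue SUB r1<-Add2 // r0:8,r1:Add2,r2:2,r3:Add3,r4:1,r5:15
cycle 12: CDB Add1=-35; issue ADD r5<-Add1 // r0:8,r1:Add2,r2:2,r3:Add3,r4:1,r5:Add1
cycle 13: stall // r0:8,r1:Add2,r2:2,r3:Add3,r4:1,r5:Add1
cycle 14: CDB Add2=5; issue ADD r1<-Add2 // r0:8,r1:Add2,r2:2,r3:Add3,r4:1,r5:Add1
cycle 15: CDB Add3=-27 // r0:8,r1:Add2,r2:2,r3:-27,r4:1,r5:Add1
cycle 16: - // r0:8,r1:Add2,r2:2,r3:-27,r4:1,r5:Add1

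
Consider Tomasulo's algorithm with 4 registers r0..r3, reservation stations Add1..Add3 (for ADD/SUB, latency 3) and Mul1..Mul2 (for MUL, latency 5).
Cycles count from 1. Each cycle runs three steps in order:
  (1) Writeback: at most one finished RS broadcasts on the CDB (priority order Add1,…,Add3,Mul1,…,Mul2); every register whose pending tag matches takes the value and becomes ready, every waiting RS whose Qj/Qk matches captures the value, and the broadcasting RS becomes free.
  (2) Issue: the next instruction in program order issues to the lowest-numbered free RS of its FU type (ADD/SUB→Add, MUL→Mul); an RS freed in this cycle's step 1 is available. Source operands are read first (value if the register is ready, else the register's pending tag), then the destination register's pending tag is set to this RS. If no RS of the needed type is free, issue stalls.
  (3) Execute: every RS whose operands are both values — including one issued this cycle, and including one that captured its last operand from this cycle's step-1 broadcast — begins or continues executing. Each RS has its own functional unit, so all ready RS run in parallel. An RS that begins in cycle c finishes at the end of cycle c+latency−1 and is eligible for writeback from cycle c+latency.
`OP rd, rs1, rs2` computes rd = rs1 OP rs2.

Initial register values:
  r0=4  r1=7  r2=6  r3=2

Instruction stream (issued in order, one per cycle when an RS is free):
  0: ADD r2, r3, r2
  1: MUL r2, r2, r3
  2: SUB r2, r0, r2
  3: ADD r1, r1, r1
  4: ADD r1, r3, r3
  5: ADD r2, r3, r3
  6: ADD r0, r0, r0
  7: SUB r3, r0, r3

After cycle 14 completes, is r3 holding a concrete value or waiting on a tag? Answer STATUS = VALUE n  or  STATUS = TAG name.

cycle 1: issue ADD r2<-Add1 // r0:4,r1:7,r2:Add1,r3:2
cycle 2: issue MUL r2<-Mul1 // r0:4,r1:7,r2:Mul1,r3:2
cycle 3: issue SUB r2<-Add2 // r0:4,r1:7,r2:Add2,r3:2
cycle 4: CDB Add1=8; issue ADD r1<-Add1 // r0:4,r1:Add1,r2:Add2,r3:2
cycle 5: issue ADD r1<-Add3 // r0:4,r1:Add3,r2:Add2,r3:2
cycle 6: stall // r0:4,r1:Add3,r2:Add2,r3:2
cycle 7: CDB Add1=14; issue ADD r2<-Add1 // r0:4,r1:Add3,r2:Add1,r3:2
cycle 8: CDB Add3=4; issue ADD r0<-Add3 // r0:Add3,r1:4,r2:Add1,r3:2
cycle 9: CDB Mul1=16; stall // r0:Add3,r1:4,r2:Add1,r3:2
cycle 10: CDB Add1=4; issue SUB r3<-Add1 // r0:Add3,r1:4,r2:4,r3:Add1
cycle 11: CDB Add3=8 // r0:8,r1:4,r2:4,r3:Add1
cycle 12: CDB Add2=-12 // r0:8,r1:4,r2:4,r3:Add1
cycle 13: - // r0:8,r1:4,r2:4,r3:Add1
cycle 14: CDB Add1=6 // r0:8,r1:4,r2:4,r3:6

STATUS = VALUE 6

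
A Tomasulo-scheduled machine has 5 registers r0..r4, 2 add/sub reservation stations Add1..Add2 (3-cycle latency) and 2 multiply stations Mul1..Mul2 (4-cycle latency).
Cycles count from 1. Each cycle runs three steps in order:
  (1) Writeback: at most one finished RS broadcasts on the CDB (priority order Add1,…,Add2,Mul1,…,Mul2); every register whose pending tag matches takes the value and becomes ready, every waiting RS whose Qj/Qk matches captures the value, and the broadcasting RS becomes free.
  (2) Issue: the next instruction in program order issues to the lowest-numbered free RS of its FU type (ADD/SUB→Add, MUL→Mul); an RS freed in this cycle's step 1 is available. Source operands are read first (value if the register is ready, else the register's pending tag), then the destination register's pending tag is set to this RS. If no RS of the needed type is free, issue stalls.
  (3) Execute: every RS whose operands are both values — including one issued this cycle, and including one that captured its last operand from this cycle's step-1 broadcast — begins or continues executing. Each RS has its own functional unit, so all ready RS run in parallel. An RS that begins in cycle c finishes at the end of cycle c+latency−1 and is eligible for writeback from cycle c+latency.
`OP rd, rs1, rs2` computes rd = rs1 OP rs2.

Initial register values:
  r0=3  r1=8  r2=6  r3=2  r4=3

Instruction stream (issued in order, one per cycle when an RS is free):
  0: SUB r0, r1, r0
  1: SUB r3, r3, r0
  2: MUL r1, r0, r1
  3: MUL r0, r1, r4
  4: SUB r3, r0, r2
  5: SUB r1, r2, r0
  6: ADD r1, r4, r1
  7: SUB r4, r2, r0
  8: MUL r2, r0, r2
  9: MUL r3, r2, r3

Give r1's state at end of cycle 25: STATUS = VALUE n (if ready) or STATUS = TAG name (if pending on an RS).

  c1: issue SUB r0<-Add1  regs: r0:Add1,r1:8,r2:6,r3:2,r4:3
  c2: issue SUB r3<-Add2  regs: r0:Add1,r1:8,r2:6,r3:Add2,r4:3
  c3: issue MUL r1<-Mul1  regs: r0:Add1,r1:Mul1,r2:6,r3:Add2,r4:3
  c4: CDB Add1=5; issue MUL r0<-Mul2  regs: r0:Mul2,r1:Mul1,r2:6,r3:Add2,r4:3
  c5: issue SUB r3<-Add1  regs: r0:Mul2,r1:Mul1,r2:6,r3:Add1,r4:3
  c6: stall  regs: r0:Mul2,r1:Mul1,r2:6,r3:Add1,r4:3
  c7: CDB Add2=-3; issue SUB r1<-Add2  regs: r0:Mul2,r1:Add2,r2:6,r3:Add1,r4:3
  c8: CDB Mul1=40; stall  regs: r0:Mul2,r1:Add2,r2:6,r3:Add1,r4:3
  c9: stall  regs: r0:Mul2,r1:Add2,r2:6,r3:Add1,r4:3
  c10: stall  regs: r0:Mul2,r1:Add2,r2:6,r3:Add1,r4:3
  c11: stall  regs: r0:Mul2,r1:Add2,r2:6,r3:Add1,r4:3
  c12: CDB Mul2=120; stall  regs: r0:120,r1:Add2,r2:6,r3:Add1,r4:3
  c13: stall  regs: r0:120,r1:Add2,r2:6,r3:Add1,r4:3
  c14: stall  regs: r0:120,r1:Add2,r2:6,r3:Add1,r4:3
  c15: CDB Add1=114; issue ADD r1<-Add1  regs: r0:120,r1:Add1,r2:6,r3:114,r4:3
  c16: CDB Add2=-114; issue SUB r4<-Add2  regs: r0:120,r1:Add1,r2:6,r3:114,r4:Add2
  c17: issue MUL r2<-Mul1  regs: r0:120,r1:Add1,r2:Mul1,r3:114,r4:Add2
  c18: issue MUL r3<-Mul2  regs: r0:120,r1:Add1,r2:Mul1,r3:Mul2,r4:Add2
  c19: CDB Add1=-111  regs: r0:120,r1:-111,r2:Mul1,r3:Mul2,r4:Add2
  c20: CDB Add2=-114  regs: r0:120,r1:-111,r2:Mul1,r3:Mul2,r4:-114
  c21: CDB Mul1=720  regs: r0:120,r1:-111,r2:720,r3:Mul2,r4:-114
  c22: -  regs: r0:120,r1:-111,r2:720,r3:Mul2,r4:-114
  c23: -  regs: r0:120,r1:-111,r2:720,r3:Mul2,r4:-114
  c24: -  regs: r0:120,r1:-111,r2:720,r3:Mul2,r4:-114
  c25: CDB Mul2=82080  regs: r0:120,r1:-111,r2:720,r3:82080,r4:-114

STATUS = VALUE -111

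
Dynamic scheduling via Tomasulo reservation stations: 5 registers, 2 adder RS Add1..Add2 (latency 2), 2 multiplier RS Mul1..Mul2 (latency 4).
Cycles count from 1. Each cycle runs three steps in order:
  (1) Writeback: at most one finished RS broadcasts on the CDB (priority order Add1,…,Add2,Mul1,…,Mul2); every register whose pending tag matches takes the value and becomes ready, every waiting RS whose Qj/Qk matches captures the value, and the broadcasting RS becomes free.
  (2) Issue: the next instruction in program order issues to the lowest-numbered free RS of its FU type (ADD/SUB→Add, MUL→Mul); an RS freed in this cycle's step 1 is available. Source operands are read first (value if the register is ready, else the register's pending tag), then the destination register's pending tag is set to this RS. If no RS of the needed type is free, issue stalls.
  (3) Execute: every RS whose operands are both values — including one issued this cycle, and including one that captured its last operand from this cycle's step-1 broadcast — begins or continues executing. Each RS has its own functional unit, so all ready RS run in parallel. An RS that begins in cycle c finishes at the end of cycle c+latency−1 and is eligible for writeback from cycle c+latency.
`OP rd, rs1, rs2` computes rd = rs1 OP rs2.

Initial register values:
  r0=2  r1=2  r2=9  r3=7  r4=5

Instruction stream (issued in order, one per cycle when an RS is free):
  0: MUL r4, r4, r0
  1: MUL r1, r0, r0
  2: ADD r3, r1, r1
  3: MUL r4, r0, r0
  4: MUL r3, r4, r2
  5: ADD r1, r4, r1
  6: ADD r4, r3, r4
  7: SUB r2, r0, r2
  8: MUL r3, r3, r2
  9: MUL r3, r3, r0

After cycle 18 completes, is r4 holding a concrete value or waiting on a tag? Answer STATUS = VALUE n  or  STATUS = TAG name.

STATUS = VALUE 40

c1: issue MUL r4<-Mul1 | r0:2,r1:2,r2:9,r3:7,r4:Mul1
c2: issue MUL r1<-Mul2 | r0:2,r1:Mul2,r2:9,r3:7,r4:Mul1
c3: issue ADD r3<-Add1 | r0:2,r1:Mul2,r2:9,r3:Add1,r4:Mul1
c4: stall | r0:2,r1:Mul2,r2:9,r3:Add1,r4:Mul1
c5: CDB Mul1=10; issue MUL r4<-Mul1 | r0:2,r1:Mul2,r2:9,r3:Add1,r4:Mul1
c6: CDB Mul2=4; issue MUL r3<-Mul2 | r0:2,r1:4,r2:9,r3:Mul2,r4:Mul1
c7: issue ADD r1<-Add2 | r0:2,r1:Add2,r2:9,r3:Mul2,r4:Mul1
c8: CDB Add1=8; issue ADD r4<-Add1 | r0:2,r1:Add2,r2:9,r3:Mul2,r4:Add1
c9: CDB Mul1=4; stall | r0:2,r1:Add2,r2:9,r3:Mul2,r4:Add1
c10: stall | r0:2,r1:Add2,r2:9,r3:Mul2,r4:Add1
c11: CDB Add2=8; issue SUB r2<-Add2 | r0:2,r1:8,r2:Add2,r3:Mul2,r4:Add1
c12: issue MUL r3<-Mul1 | r0:2,r1:8,r2:Add2,r3:Mul1,r4:Add1
c13: CDB Add2=-7; stall | r0:2,r1:8,r2:-7,r3:Mul1,r4:Add1
c14: CDB Mul2=36; issue MUL r3<-Mul2 | r0:2,r1:8,r2:-7,r3:Mul2,r4:Add1
c15: - | r0:2,r1:8,r2:-7,r3:Mul2,r4:Add1
c16: CDB Add1=40 | r0:2,r1:8,r2:-7,r3:Mul2,r4:40
c17: - | r0:2,r1:8,r2:-7,r3:Mul2,r4:40
c18: CDB Mul1=-252 | r0:2,r1:8,r2:-7,r3:Mul2,r4:40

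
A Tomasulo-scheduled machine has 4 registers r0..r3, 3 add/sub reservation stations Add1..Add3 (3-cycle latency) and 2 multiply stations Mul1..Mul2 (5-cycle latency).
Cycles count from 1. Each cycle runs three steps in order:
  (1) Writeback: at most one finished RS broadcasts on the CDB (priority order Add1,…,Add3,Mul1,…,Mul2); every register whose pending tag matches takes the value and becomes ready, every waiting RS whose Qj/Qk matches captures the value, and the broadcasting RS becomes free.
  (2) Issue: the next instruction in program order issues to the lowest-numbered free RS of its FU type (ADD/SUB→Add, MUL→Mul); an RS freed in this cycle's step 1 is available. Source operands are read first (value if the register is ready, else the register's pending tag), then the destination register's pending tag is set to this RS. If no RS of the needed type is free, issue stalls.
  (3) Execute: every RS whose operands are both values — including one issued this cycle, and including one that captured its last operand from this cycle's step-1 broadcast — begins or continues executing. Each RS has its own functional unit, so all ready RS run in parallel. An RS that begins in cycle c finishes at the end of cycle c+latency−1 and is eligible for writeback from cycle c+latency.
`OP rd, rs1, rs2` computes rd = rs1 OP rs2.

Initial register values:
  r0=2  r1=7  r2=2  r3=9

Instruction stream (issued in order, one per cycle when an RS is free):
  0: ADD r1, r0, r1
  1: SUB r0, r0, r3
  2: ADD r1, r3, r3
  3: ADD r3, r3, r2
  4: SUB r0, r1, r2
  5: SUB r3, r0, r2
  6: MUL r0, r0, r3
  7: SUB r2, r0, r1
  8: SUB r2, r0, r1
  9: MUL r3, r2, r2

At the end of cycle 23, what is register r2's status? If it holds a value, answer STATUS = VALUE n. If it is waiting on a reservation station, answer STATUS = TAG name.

STATUS = VALUE 206

  c1: issue ADD r1<-Add1  regs: r0:2,r1:Add1,r2:2,r3:9
  c2: issue SUB r0<-Add2  regs: r0:Add2,r1:Add1,r2:2,r3:9
  c3: issue ADD r1<-Add3  regs: r0:Add2,r1:Add3,r2:2,r3:9
  c4: CDB Add1=9; issue ADD r3<-Add1  regs: r0:Add2,r1:Add3,r2:2,r3:Add1
  c5: CDB Add2=-7; issue SUB r0<-Add2  regs: r0:Add2,r1:Add3,r2:2,r3:Add1
  c6: CDB Add3=18; issue SUB r3<-Add3  regs: r0:Add2,r1:18,r2:2,r3:Add3
  c7: CDB Add1=11; issue MUL r0<-Mul1  regs: r0:Mul1,r1:18,r2:2,r3:Add3
  c8: issue SUB r2<-Add1  regs: r0:Mul1,r1:18,r2:Add1,r3:Add3
  c9: CDB Add2=16; issue SUB r2<-Add2  regs: r0:Mul1,r1:18,r2:Add2,r3:Add3
  c10: issue MUL r3<-Mul2  regs: r0:Mul1,r1:18,r2:Add2,r3:Mul2
  c11: -  regs: r0:Mul1,r1:18,r2:Add2,r3:Mul2
  c12: CDB Add3=14  regs: r0:Mul1,r1:18,r2:Add2,r3:Mul2
  c13: -  regs: r0:Mul1,r1:18,r2:Add2,r3:Mul2
  c14: -  regs: r0:Mul1,r1:18,r2:Add2,r3:Mul2
  c15: -  regs: r0:Mul1,r1:18,r2:Add2,r3:Mul2
  c16: -  regs: r0:Mul1,r1:18,r2:Add2,r3:Mul2
  c17: CDB Mul1=224  regs: r0:224,r1:18,r2:Add2,r3:Mul2
  c18: -  regs: r0:224,r1:18,r2:Add2,r3:Mul2
  c19: -  regs: r0:224,r1:18,r2:Add2,r3:Mul2
  c20: CDB Add1=206  regs: r0:224,r1:18,r2:Add2,r3:Mul2
  c21: CDB Add2=206  regs: r0:224,r1:18,r2:206,r3:Mul2
  c22: -  regs: r0:224,r1:18,r2:206,r3:Mul2
  c23: -  regs: r0:224,r1:18,r2:206,r3:Mul2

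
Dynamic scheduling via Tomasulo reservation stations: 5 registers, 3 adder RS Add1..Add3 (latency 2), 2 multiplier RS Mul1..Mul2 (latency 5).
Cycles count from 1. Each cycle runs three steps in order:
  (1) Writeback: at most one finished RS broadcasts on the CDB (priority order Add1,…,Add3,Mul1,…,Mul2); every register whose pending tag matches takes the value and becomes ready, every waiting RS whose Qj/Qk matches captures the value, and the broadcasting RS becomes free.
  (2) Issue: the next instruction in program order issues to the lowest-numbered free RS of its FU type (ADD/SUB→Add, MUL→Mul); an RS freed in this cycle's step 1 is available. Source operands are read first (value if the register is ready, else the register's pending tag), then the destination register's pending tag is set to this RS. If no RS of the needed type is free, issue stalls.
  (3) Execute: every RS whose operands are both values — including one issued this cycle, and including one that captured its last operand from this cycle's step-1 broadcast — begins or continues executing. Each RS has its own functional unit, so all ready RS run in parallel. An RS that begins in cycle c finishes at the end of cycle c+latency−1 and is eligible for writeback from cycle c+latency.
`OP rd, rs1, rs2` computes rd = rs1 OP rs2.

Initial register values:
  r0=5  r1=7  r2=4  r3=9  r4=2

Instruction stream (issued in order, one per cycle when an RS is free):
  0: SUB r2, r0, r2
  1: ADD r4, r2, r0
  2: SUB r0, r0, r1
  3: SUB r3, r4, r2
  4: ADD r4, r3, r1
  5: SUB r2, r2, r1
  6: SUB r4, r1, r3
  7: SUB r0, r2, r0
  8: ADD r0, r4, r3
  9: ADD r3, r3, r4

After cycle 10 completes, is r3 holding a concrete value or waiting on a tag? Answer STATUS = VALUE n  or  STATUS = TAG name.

cycle 1: issue SUB r2<-Add1 // r0:5,r1:7,r2:Add1,r3:9,r4:2
cycle 2: issue ADD r4<-Add2 // r0:5,r1:7,r2:Add1,r3:9,r4:Add2
cycle 3: CDB Add1=1; issue SUB r0<-Add1 // r0:Add1,r1:7,r2:1,r3:9,r4:Add2
cycle 4: issue SUB r3<-Add3 // r0:Add1,r1:7,r2:1,r3:Add3,r4:Add2
cycle 5: CDB Add1=-2; issue ADD r4<-Add1 // r0:-2,r1:7,r2:1,r3:Add3,r4:Add1
cycle 6: CDB Add2=6; issue SUB r2<-Add2 // r0:-2,r1:7,r2:Add2,r3:Add3,r4:Add1
cycle 7: stall // r0:-2,r1:7,r2:Add2,r3:Add3,r4:Add1
cycle 8: CDB Add2=-6; issue SUB r4<-Add2 // r0:-2,r1:7,r2:-6,r3:Add3,r4:Add2
cycle 9: CDB Add3=5; issue SUB r0<-Add3 // r0:Add3,r1:7,r2:-6,r3:5,r4:Add2
cycle 10: stall // r0:Add3,r1:7,r2:-6,r3:5,r4:Add2

STATUS = VALUE 5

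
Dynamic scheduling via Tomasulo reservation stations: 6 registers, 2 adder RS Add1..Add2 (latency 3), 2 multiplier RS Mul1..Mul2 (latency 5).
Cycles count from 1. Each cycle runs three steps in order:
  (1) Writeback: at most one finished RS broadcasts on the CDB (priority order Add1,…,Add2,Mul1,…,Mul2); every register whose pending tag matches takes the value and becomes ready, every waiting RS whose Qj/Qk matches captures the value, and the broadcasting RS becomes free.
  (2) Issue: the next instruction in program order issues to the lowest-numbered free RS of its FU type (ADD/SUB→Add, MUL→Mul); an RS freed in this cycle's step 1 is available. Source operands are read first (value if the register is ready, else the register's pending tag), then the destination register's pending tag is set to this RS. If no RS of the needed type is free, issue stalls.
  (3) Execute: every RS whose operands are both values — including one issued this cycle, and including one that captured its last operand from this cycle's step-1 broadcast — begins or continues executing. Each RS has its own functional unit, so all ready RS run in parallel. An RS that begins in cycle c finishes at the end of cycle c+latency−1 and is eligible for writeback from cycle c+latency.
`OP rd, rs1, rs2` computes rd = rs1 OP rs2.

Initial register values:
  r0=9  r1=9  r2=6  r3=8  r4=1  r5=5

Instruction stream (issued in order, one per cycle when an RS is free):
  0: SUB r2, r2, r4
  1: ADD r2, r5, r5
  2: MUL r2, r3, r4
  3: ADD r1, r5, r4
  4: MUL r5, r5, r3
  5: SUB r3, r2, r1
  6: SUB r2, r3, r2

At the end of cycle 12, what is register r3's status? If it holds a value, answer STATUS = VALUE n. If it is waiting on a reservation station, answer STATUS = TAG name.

STATUS = VALUE 2

c1: issue SUB r2<-Add1 | r0:9,r1:9,r2:Add1,r3:8,r4:1,r5:5
c2: issue ADD r2<-Add2 | r0:9,r1:9,r2:Add2,r3:8,r4:1,r5:5
c3: issue MUL r2<-Mul1 | r0:9,r1:9,r2:Mul1,r3:8,r4:1,r5:5
c4: CDB Add1=5; issue ADD r1<-Add1 | r0:9,r1:Add1,r2:Mul1,r3:8,r4:1,r5:5
c5: CDB Add2=10; issue MUL r5<-Mul2 | r0:9,r1:Add1,r2:Mul1,r3:8,r4:1,r5:Mul2
c6: issue SUB r3<-Add2 | r0:9,r1:Add1,r2:Mul1,r3:Add2,r4:1,r5:Mul2
c7: CDB Add1=6; issue SUB r2<-Add1 | r0:9,r1:6,r2:Add1,r3:Add2,r4:1,r5:Mul2
c8: CDB Mul1=8 | r0:9,r1:6,r2:Add1,r3:Add2,r4:1,r5:Mul2
c9: - | r0:9,r1:6,r2:Add1,r3:Add2,r4:1,r5:Mul2
c10: CDB Mul2=40 | r0:9,r1:6,r2:Add1,r3:Add2,r4:1,r5:40
c11: CDB Add2=2 | r0:9,r1:6,r2:Add1,r3:2,r4:1,r5:40
c12: - | r0:9,r1:6,r2:Add1,r3:2,r4:1,r5:40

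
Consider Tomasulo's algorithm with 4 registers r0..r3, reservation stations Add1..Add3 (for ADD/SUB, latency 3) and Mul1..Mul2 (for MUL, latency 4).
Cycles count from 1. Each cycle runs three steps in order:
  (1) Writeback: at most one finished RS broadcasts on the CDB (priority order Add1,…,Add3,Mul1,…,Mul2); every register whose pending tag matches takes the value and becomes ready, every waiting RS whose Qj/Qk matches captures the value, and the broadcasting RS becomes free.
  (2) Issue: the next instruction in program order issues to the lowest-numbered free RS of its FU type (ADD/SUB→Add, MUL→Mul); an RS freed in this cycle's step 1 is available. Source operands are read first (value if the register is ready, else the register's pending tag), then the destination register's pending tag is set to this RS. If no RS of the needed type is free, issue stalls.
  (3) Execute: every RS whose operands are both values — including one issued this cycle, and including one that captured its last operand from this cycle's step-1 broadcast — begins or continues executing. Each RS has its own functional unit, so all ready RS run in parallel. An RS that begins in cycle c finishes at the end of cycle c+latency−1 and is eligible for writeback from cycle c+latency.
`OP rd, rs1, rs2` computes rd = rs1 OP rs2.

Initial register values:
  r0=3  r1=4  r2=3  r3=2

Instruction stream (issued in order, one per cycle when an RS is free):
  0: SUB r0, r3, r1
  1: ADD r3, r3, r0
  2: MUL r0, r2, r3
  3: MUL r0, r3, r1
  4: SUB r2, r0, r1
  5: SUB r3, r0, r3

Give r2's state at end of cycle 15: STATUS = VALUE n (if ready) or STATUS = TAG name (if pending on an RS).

STATUS = VALUE -4

  c1: issue SUB r0<-Add1  regs: r0:Add1,r1:4,r2:3,r3:2
  c2: issue ADD r3<-Add2  regs: r0:Add1,r1:4,r2:3,r3:Add2
  c3: issue MUL r0<-Mul1  regs: r0:Mul1,r1:4,r2:3,r3:Add2
  c4: CDB Add1=-2; issue MUL r0<-Mul2  regs: r0:Mul2,r1:4,r2:3,r3:Add2
  c5: issue SUB r2<-Add1  regs: r0:Mul2,r1:4,r2:Add1,r3:Add2
  c6: issue SUB r3<-Add3  regs: r0:Mul2,r1:4,r2:Add1,r3:Add3
  c7: CDB Add2=0  regs: r0:Mul2,r1:4,r2:Add1,r3:Add3
  c8: -  regs: r0:Mul2,r1:4,r2:Add1,r3:Add3
  c9: -  regs: r0:Mul2,r1:4,r2:Add1,r3:Add3
  c10: -  regs: r0:Mul2,r1:4,r2:Add1,r3:Add3
  c11: CDB Mul1=0  regs: r0:Mul2,r1:4,r2:Add1,r3:Add3
  c12: CDB Mul2=0  regs: r0:0,r1:4,r2:Add1,r3:Add3
  c13: -  regs: r0:0,r1:4,r2:Add1,r3:Add3
  c14: -  regs: r0:0,r1:4,r2:Add1,r3:Add3
  c15: CDB Add1=-4  regs: r0:0,r1:4,r2:-4,r3:Add3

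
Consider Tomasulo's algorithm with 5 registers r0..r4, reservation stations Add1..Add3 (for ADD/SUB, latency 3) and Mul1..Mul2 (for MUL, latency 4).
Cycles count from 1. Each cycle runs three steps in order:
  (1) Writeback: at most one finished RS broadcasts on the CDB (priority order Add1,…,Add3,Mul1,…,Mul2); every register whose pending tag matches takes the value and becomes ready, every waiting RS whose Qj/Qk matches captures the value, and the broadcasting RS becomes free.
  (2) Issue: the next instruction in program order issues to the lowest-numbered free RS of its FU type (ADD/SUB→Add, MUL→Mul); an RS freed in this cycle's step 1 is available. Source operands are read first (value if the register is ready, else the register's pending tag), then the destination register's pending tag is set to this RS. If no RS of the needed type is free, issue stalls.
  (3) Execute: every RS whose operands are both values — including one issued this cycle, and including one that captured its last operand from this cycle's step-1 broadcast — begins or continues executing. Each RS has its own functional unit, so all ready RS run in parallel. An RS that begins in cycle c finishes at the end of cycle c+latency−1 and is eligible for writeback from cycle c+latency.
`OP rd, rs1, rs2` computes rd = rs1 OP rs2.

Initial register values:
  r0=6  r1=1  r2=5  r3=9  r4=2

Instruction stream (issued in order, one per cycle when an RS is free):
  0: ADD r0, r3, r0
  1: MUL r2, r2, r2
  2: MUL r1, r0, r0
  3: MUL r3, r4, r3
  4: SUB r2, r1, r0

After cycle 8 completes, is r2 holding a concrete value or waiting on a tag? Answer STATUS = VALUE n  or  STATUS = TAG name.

  c1: issue ADD r0<-Add1  regs: r0:Add1,r1:1,r2:5,r3:9,r4:2
  c2: issue MUL r2<-Mul1  regs: r0:Add1,r1:1,r2:Mul1,r3:9,r4:2
  c3: issue MUL r1<-Mul2  regs: r0:Add1,r1:Mul2,r2:Mul1,r3:9,r4:2
  c4: CDB Add1=15; stall  regs: r0:15,r1:Mul2,r2:Mul1,r3:9,r4:2
  c5: stall  regs: r0:15,r1:Mul2,r2:Mul1,r3:9,r4:2
  c6: CDB Mul1=25; issue MUL r3<-Mul1  regs: r0:15,r1:Mul2,r2:25,r3:Mul1,r4:2
  c7: issue SUB r2<-Add1  regs: r0:15,r1:Mul2,r2:Add1,r3:Mul1,r4:2
  c8: CDB Mul2=225  regs: r0:15,r1:225,r2:Add1,r3:Mul1,r4:2

STATUS = TAG Add1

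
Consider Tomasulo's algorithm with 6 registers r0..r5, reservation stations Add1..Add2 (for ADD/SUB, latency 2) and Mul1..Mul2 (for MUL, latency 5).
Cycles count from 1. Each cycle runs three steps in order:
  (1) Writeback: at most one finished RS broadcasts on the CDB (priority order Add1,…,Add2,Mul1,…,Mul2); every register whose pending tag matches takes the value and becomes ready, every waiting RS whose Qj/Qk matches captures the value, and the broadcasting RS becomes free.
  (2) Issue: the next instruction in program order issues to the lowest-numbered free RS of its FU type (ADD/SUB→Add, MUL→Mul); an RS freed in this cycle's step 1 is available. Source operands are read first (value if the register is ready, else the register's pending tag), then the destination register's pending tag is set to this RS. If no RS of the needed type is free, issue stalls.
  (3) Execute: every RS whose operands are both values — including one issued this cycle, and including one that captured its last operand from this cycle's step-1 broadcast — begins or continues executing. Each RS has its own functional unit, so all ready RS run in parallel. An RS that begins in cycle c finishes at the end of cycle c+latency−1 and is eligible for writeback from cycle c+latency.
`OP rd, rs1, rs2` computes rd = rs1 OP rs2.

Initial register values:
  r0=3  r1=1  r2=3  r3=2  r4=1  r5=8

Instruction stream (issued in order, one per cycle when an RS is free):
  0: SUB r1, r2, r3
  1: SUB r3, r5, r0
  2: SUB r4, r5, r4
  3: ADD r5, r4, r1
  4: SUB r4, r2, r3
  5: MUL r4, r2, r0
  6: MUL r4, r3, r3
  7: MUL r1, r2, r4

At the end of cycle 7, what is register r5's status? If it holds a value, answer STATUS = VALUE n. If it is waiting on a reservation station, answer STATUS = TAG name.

STATUS = TAG Add2

  c1: issue SUB r1<-Add1  regs: r0:3,r1:Add1,r2:3,r3:2,r4:1,r5:8
  c2: issue SUB r3<-Add2  regs: r0:3,r1:Add1,r2:3,r3:Add2,r4:1,r5:8
  c3: CDB Add1=1; issue SUB r4<-Add1  regs: r0:3,r1:1,r2:3,r3:Add2,r4:Add1,r5:8
  c4: CDB Add2=5; issue ADD r5<-Add2  regs: r0:3,r1:1,r2:3,r3:5,r4:Add1,r5:Add2
  c5: CDB Add1=7; issue SUB r4<-Add1  regs: r0:3,r1:1,r2:3,r3:5,r4:Add1,r5:Add2
  c6: issue MUL r4<-Mul1  regs: r0:3,r1:1,r2:3,r3:5,r4:Mul1,r5:Add2
  c7: CDB Add1=-2; issue MUL r4<-Mul2  regs: r0:3,r1:1,r2:3,r3:5,r4:Mul2,r5:Add2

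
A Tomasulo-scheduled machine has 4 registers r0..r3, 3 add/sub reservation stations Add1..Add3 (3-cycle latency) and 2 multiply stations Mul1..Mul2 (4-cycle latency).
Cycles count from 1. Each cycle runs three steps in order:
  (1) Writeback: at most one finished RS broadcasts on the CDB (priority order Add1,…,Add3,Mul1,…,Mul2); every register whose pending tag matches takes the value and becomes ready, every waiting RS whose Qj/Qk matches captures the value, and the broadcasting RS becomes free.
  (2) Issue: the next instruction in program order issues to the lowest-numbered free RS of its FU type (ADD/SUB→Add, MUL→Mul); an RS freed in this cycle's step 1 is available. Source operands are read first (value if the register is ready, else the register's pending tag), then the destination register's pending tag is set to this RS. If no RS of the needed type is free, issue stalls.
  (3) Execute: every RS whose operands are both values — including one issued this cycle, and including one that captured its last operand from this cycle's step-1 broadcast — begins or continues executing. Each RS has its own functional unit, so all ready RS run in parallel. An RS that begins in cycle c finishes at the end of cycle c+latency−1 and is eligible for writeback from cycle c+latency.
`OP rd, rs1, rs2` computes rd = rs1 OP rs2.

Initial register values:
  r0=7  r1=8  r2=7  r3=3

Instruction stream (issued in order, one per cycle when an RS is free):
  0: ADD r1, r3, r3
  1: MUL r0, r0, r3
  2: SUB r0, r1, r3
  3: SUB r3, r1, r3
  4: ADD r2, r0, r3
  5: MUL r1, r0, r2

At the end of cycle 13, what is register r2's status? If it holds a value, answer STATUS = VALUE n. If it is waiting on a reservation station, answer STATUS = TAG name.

STATUS = VALUE 6

  c1: issue ADD r1<-Add1  regs: r0:7,r1:Add1,r2:7,r3:3
  c2: issue MUL r0<-Mul1  regs: r0:Mul1,r1:Add1,r2:7,r3:3
  c3: issue SUB r0<-Add2  regs: r0:Add2,r1:Add1,r2:7,r3:3
  c4: CDB Add1=6; issue SUB r3<-Add1  regs: r0:Add2,r1:6,r2:7,r3:Add1
  c5: issue ADD r2<-Add3  regs: r0:Add2,r1:6,r2:Add3,r3:Add1
  c6: CDB Mul1=21; issue MUL r1<-Mul1  regs: r0:Add2,r1:Mul1,r2:Add3,r3:Add1
  c7: CDB Add1=3  regs: r0:Add2,r1:Mul1,r2:Add3,r3:3
  c8: CDB Add2=3  regs: r0:3,r1:Mul1,r2:Add3,r3:3
  c9: -  regs: r0:3,r1:Mul1,r2:Add3,r3:3
  c10: -  regs: r0:3,r1:Mul1,r2:Add3,r3:3
  c11: CDB Add3=6  regs: r0:3,r1:Mul1,r2:6,r3:3
  c12: -  regs: r0:3,r1:Mul1,r2:6,r3:3
  c13: -  regs: r0:3,r1:Mul1,r2:6,r3:3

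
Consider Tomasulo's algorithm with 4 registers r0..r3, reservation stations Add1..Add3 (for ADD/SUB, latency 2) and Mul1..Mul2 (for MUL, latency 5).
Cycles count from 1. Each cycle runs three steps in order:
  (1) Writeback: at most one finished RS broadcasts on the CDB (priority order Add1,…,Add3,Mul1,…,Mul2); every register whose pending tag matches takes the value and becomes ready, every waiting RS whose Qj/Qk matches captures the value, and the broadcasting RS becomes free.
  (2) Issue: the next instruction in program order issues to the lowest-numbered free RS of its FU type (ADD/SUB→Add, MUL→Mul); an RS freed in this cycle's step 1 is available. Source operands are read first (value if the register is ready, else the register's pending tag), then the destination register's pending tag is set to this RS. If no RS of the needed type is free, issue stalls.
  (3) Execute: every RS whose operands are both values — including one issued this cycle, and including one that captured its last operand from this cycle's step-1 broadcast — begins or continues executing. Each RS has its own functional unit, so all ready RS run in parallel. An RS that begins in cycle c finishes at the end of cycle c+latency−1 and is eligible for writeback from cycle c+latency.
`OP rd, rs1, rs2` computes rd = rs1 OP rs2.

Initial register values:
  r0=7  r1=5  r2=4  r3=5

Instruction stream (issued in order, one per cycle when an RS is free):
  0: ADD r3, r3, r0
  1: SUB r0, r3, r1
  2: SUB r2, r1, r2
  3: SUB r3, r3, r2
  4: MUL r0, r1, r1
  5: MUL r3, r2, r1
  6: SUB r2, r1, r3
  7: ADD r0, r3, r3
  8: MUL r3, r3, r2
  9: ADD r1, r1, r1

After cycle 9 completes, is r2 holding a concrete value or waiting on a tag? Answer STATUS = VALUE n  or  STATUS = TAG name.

STATUS = TAG Add1

c1: issue ADD r3<-Add1 | r0:7,r1:5,r2:4,r3:Add1
c2: issue SUB r0<-Add2 | r0:Add2,r1:5,r2:4,r3:Add1
c3: CDB Add1=12; issue SUB r2<-Add1 | r0:Add2,r1:5,r2:Add1,r3:12
c4: issue SUB r3<-Add3 | r0:Add2,r1:5,r2:Add1,r3:Add3
c5: CDB Add1=1; issue MUL r0<-Mul1 | r0:Mul1,r1:5,r2:1,r3:Add3
c6: CDB Add2=7; issue MUL r3<-Mul2 | r0:Mul1,r1:5,r2:1,r3:Mul2
c7: CDB Add3=11; issue SUB r2<-Add1 | r0:Mul1,r1:5,r2:Add1,r3:Mul2
c8: issue ADD r0<-Add2 | r0:Add2,r1:5,r2:Add1,r3:Mul2
c9: stall | r0:Add2,r1:5,r2:Add1,r3:Mul2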